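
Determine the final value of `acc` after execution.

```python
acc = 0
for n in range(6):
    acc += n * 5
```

Let's trace through this code step by step.

Initialize: acc = 0
Entering loop: for n in range(6):

After execution: acc = 75
75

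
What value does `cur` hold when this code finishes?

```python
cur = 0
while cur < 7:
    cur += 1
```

Let's trace through this code step by step.

Initialize: cur = 0
Entering loop: while cur < 7:

After execution: cur = 7
7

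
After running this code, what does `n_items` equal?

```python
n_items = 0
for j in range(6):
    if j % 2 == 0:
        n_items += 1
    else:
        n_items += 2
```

Let's trace through this code step by step.

Initialize: n_items = 0
Entering loop: for j in range(6):

After execution: n_items = 9
9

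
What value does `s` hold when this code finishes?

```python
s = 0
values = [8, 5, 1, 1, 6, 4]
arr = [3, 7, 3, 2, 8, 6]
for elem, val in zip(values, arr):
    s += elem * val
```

Let's trace through this code step by step.

Initialize: s = 0
Initialize: values = [8, 5, 1, 1, 6, 4]
Initialize: arr = [3, 7, 3, 2, 8, 6]
Entering loop: for elem, val in zip(values, arr):

After execution: s = 136
136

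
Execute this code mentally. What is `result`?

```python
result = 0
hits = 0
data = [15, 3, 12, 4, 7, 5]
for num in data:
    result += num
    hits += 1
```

Let's trace through this code step by step.

Initialize: result = 0
Initialize: hits = 0
Initialize: data = [15, 3, 12, 4, 7, 5]
Entering loop: for num in data:

After execution: result = 46
46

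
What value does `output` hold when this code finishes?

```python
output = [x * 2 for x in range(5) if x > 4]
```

Let's trace through this code step by step.

Initialize: output = [x * 2 for x in range(5) if x > 4]

After execution: output = []
[]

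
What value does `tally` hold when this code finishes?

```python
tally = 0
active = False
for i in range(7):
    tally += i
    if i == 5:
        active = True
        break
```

Let's trace through this code step by step.

Initialize: tally = 0
Initialize: active = False
Entering loop: for i in range(7):

After execution: tally = 15
15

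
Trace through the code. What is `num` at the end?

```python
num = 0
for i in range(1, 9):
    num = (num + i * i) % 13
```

Let's trace through this code step by step.

Initialize: num = 0
Entering loop: for i in range(1, 9):

After execution: num = 9
9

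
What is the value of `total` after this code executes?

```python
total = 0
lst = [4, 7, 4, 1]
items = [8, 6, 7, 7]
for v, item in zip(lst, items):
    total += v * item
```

Let's trace through this code step by step.

Initialize: total = 0
Initialize: lst = [4, 7, 4, 1]
Initialize: items = [8, 6, 7, 7]
Entering loop: for v, item in zip(lst, items):

After execution: total = 109
109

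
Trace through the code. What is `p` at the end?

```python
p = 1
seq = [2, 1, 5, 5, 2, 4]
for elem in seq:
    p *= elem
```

Let's trace through this code step by step.

Initialize: p = 1
Initialize: seq = [2, 1, 5, 5, 2, 4]
Entering loop: for elem in seq:

After execution: p = 400
400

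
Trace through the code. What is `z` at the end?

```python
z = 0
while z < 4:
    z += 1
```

Let's trace through this code step by step.

Initialize: z = 0
Entering loop: while z < 4:

After execution: z = 4
4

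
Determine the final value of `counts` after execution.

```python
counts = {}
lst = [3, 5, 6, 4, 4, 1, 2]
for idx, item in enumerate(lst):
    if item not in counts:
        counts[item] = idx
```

Let's trace through this code step by step.

Initialize: counts = {}
Initialize: lst = [3, 5, 6, 4, 4, 1, 2]
Entering loop: for idx, item in enumerate(lst):

After execution: counts = {3: 0, 5: 1, 6: 2, 4: 3, 1: 5, 2: 6}
{3: 0, 5: 1, 6: 2, 4: 3, 1: 5, 2: 6}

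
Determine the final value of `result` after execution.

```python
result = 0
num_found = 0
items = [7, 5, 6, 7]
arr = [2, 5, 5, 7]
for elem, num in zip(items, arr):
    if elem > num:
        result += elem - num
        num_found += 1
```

Let's trace through this code step by step.

Initialize: result = 0
Initialize: num_found = 0
Initialize: items = [7, 5, 6, 7]
Initialize: arr = [2, 5, 5, 7]
Entering loop: for elem, num in zip(items, arr):

After execution: result = 6
6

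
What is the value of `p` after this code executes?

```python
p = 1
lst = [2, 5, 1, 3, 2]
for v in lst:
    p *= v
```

Let's trace through this code step by step.

Initialize: p = 1
Initialize: lst = [2, 5, 1, 3, 2]
Entering loop: for v in lst:

After execution: p = 60
60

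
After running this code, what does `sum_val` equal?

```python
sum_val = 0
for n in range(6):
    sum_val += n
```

Let's trace through this code step by step.

Initialize: sum_val = 0
Entering loop: for n in range(6):

After execution: sum_val = 15
15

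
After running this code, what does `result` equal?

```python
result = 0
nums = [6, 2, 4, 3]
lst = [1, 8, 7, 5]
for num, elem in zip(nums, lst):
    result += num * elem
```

Let's trace through this code step by step.

Initialize: result = 0
Initialize: nums = [6, 2, 4, 3]
Initialize: lst = [1, 8, 7, 5]
Entering loop: for num, elem in zip(nums, lst):

After execution: result = 65
65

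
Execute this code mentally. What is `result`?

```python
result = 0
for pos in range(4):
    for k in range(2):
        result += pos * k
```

Let's trace through this code step by step.

Initialize: result = 0
Entering loop: for pos in range(4):

After execution: result = 6
6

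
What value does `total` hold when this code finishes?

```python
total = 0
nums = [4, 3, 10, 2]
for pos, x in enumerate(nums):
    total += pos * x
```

Let's trace through this code step by step.

Initialize: total = 0
Initialize: nums = [4, 3, 10, 2]
Entering loop: for pos, x in enumerate(nums):

After execution: total = 29
29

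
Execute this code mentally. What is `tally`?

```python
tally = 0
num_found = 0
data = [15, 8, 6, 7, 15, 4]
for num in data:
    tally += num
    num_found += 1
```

Let's trace through this code step by step.

Initialize: tally = 0
Initialize: num_found = 0
Initialize: data = [15, 8, 6, 7, 15, 4]
Entering loop: for num in data:

After execution: tally = 55
55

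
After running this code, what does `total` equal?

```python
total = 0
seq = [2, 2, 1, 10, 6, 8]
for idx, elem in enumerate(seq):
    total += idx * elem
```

Let's trace through this code step by step.

Initialize: total = 0
Initialize: seq = [2, 2, 1, 10, 6, 8]
Entering loop: for idx, elem in enumerate(seq):

After execution: total = 98
98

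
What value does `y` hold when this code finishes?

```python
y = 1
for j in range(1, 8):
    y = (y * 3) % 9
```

Let's trace through this code step by step.

Initialize: y = 1
Entering loop: for j in range(1, 8):

After execution: y = 0
0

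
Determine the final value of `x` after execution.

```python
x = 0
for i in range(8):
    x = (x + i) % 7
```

Let's trace through this code step by step.

Initialize: x = 0
Entering loop: for i in range(8):

After execution: x = 0
0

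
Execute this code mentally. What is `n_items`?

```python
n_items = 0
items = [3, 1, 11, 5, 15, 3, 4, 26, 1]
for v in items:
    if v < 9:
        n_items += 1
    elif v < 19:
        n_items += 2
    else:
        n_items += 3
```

Let's trace through this code step by step.

Initialize: n_items = 0
Initialize: items = [3, 1, 11, 5, 15, 3, 4, 26, 1]
Entering loop: for v in items:

After execution: n_items = 13
13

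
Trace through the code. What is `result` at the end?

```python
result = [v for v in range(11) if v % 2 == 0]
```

Let's trace through this code step by step.

Initialize: result = [v for v in range(11) if v % 2 == 0]

After execution: result = [0, 2, 4, 6, 8, 10]
[0, 2, 4, 6, 8, 10]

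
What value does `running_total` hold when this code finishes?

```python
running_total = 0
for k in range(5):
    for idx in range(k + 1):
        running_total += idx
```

Let's trace through this code step by step.

Initialize: running_total = 0
Entering loop: for k in range(5):

After execution: running_total = 20
20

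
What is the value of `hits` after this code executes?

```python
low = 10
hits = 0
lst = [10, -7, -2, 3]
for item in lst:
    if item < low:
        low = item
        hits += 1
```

Let's trace through this code step by step.

Initialize: low = 10
Initialize: hits = 0
Initialize: lst = [10, -7, -2, 3]
Entering loop: for item in lst:

After execution: hits = 1
1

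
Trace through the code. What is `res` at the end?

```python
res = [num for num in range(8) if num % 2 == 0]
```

Let's trace through this code step by step.

Initialize: res = [num for num in range(8) if num % 2 == 0]

After execution: res = [0, 2, 4, 6]
[0, 2, 4, 6]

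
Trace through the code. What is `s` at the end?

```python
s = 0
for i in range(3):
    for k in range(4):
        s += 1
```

Let's trace through this code step by step.

Initialize: s = 0
Entering loop: for i in range(3):

After execution: s = 12
12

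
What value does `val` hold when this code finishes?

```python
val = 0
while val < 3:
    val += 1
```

Let's trace through this code step by step.

Initialize: val = 0
Entering loop: while val < 3:

After execution: val = 3
3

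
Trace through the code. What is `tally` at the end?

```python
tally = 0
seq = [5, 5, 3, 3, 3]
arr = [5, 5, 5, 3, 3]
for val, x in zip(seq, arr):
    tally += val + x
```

Let's trace through this code step by step.

Initialize: tally = 0
Initialize: seq = [5, 5, 3, 3, 3]
Initialize: arr = [5, 5, 5, 3, 3]
Entering loop: for val, x in zip(seq, arr):

After execution: tally = 40
40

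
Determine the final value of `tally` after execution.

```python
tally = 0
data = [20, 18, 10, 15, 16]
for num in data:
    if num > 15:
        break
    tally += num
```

Let's trace through this code step by step.

Initialize: tally = 0
Initialize: data = [20, 18, 10, 15, 16]
Entering loop: for num in data:

After execution: tally = 0
0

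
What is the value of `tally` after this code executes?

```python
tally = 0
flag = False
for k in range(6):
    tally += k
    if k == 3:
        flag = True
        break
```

Let's trace through this code step by step.

Initialize: tally = 0
Initialize: flag = False
Entering loop: for k in range(6):

After execution: tally = 6
6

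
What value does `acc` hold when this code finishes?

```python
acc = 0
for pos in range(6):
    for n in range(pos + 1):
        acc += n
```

Let's trace through this code step by step.

Initialize: acc = 0
Entering loop: for pos in range(6):

After execution: acc = 35
35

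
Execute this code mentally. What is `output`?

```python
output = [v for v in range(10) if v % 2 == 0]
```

Let's trace through this code step by step.

Initialize: output = [v for v in range(10) if v % 2 == 0]

After execution: output = [0, 2, 4, 6, 8]
[0, 2, 4, 6, 8]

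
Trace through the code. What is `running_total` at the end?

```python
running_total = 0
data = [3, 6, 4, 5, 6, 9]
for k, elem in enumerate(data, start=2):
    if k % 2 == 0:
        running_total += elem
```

Let's trace through this code step by step.

Initialize: running_total = 0
Initialize: data = [3, 6, 4, 5, 6, 9]
Entering loop: for k, elem in enumerate(data, start=2):

After execution: running_total = 13
13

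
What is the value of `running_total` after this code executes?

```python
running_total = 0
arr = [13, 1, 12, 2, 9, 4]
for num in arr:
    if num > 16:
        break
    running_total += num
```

Let's trace through this code step by step.

Initialize: running_total = 0
Initialize: arr = [13, 1, 12, 2, 9, 4]
Entering loop: for num in arr:

After execution: running_total = 41
41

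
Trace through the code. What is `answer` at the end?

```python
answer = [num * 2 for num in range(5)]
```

Let's trace through this code step by step.

Initialize: answer = [num * 2 for num in range(5)]

After execution: answer = [0, 2, 4, 6, 8]
[0, 2, 4, 6, 8]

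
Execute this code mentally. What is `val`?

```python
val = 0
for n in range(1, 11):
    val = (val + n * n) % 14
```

Let's trace through this code step by step.

Initialize: val = 0
Entering loop: for n in range(1, 11):

After execution: val = 7
7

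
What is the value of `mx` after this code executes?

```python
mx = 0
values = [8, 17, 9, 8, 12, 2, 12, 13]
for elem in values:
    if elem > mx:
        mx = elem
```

Let's trace through this code step by step.

Initialize: mx = 0
Initialize: values = [8, 17, 9, 8, 12, 2, 12, 13]
Entering loop: for elem in values:

After execution: mx = 17
17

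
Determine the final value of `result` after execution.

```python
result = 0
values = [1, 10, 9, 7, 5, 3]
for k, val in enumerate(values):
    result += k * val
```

Let's trace through this code step by step.

Initialize: result = 0
Initialize: values = [1, 10, 9, 7, 5, 3]
Entering loop: for k, val in enumerate(values):

After execution: result = 84
84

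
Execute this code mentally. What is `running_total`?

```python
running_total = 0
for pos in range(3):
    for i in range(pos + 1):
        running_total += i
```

Let's trace through this code step by step.

Initialize: running_total = 0
Entering loop: for pos in range(3):

After execution: running_total = 4
4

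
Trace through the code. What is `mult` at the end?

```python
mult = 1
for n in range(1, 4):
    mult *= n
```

Let's trace through this code step by step.

Initialize: mult = 1
Entering loop: for n in range(1, 4):

After execution: mult = 6
6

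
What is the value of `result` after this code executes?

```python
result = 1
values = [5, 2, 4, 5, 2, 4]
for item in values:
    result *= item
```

Let's trace through this code step by step.

Initialize: result = 1
Initialize: values = [5, 2, 4, 5, 2, 4]
Entering loop: for item in values:

After execution: result = 1600
1600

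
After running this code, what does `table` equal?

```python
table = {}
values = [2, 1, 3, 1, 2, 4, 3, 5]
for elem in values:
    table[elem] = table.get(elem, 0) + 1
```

Let's trace through this code step by step.

Initialize: table = {}
Initialize: values = [2, 1, 3, 1, 2, 4, 3, 5]
Entering loop: for elem in values:

After execution: table = {2: 2, 1: 2, 3: 2, 4: 1, 5: 1}
{2: 2, 1: 2, 3: 2, 4: 1, 5: 1}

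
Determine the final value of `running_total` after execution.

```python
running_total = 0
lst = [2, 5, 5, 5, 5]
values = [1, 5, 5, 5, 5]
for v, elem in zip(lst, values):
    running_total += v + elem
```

Let's trace through this code step by step.

Initialize: running_total = 0
Initialize: lst = [2, 5, 5, 5, 5]
Initialize: values = [1, 5, 5, 5, 5]
Entering loop: for v, elem in zip(lst, values):

After execution: running_total = 43
43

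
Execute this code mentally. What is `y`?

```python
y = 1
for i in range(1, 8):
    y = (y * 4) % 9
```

Let's trace through this code step by step.

Initialize: y = 1
Entering loop: for i in range(1, 8):

After execution: y = 4
4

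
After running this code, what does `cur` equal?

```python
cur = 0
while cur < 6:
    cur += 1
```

Let's trace through this code step by step.

Initialize: cur = 0
Entering loop: while cur < 6:

After execution: cur = 6
6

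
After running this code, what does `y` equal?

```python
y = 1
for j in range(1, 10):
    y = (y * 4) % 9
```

Let's trace through this code step by step.

Initialize: y = 1
Entering loop: for j in range(1, 10):

After execution: y = 1
1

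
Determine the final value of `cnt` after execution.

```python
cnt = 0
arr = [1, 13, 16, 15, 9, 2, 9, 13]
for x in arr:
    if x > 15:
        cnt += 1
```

Let's trace through this code step by step.

Initialize: cnt = 0
Initialize: arr = [1, 13, 16, 15, 9, 2, 9, 13]
Entering loop: for x in arr:

After execution: cnt = 1
1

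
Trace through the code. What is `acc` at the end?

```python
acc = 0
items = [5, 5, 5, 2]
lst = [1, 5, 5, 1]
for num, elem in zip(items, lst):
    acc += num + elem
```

Let's trace through this code step by step.

Initialize: acc = 0
Initialize: items = [5, 5, 5, 2]
Initialize: lst = [1, 5, 5, 1]
Entering loop: for num, elem in zip(items, lst):

After execution: acc = 29
29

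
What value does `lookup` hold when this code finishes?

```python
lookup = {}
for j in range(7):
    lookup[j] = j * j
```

Let's trace through this code step by step.

Initialize: lookup = {}
Entering loop: for j in range(7):

After execution: lookup = {0: 0, 1: 1, 2: 4, 3: 9, 4: 16, 5: 25, 6: 36}
{0: 0, 1: 1, 2: 4, 3: 9, 4: 16, 5: 25, 6: 36}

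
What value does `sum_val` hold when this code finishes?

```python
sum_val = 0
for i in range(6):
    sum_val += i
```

Let's trace through this code step by step.

Initialize: sum_val = 0
Entering loop: for i in range(6):

After execution: sum_val = 15
15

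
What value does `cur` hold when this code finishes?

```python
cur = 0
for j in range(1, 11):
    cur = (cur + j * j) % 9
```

Let's trace through this code step by step.

Initialize: cur = 0
Entering loop: for j in range(1, 11):

After execution: cur = 7
7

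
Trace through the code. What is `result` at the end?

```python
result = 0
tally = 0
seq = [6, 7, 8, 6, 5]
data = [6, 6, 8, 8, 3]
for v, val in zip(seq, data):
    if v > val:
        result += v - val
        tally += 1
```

Let's trace through this code step by step.

Initialize: result = 0
Initialize: tally = 0
Initialize: seq = [6, 7, 8, 6, 5]
Initialize: data = [6, 6, 8, 8, 3]
Entering loop: for v, val in zip(seq, data):

After execution: result = 3
3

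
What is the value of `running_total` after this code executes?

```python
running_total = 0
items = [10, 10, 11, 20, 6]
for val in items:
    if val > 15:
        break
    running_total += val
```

Let's trace through this code step by step.

Initialize: running_total = 0
Initialize: items = [10, 10, 11, 20, 6]
Entering loop: for val in items:

After execution: running_total = 31
31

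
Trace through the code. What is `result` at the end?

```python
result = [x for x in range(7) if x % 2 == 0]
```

Let's trace through this code step by step.

Initialize: result = [x for x in range(7) if x % 2 == 0]

After execution: result = [0, 2, 4, 6]
[0, 2, 4, 6]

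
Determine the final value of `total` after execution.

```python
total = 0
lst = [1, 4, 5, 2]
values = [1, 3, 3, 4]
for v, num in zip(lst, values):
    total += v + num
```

Let's trace through this code step by step.

Initialize: total = 0
Initialize: lst = [1, 4, 5, 2]
Initialize: values = [1, 3, 3, 4]
Entering loop: for v, num in zip(lst, values):

After execution: total = 23
23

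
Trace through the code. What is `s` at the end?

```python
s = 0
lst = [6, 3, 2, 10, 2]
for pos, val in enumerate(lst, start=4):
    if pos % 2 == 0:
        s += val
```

Let's trace through this code step by step.

Initialize: s = 0
Initialize: lst = [6, 3, 2, 10, 2]
Entering loop: for pos, val in enumerate(lst, start=4):

After execution: s = 10
10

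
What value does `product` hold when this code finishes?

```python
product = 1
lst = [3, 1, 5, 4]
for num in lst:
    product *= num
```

Let's trace through this code step by step.

Initialize: product = 1
Initialize: lst = [3, 1, 5, 4]
Entering loop: for num in lst:

After execution: product = 60
60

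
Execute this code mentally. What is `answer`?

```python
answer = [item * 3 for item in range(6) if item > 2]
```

Let's trace through this code step by step.

Initialize: answer = [item * 3 for item in range(6) if item > 2]

After execution: answer = [9, 12, 15]
[9, 12, 15]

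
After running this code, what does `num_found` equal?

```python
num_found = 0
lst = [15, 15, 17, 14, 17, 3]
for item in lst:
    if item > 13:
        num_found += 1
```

Let's trace through this code step by step.

Initialize: num_found = 0
Initialize: lst = [15, 15, 17, 14, 17, 3]
Entering loop: for item in lst:

After execution: num_found = 5
5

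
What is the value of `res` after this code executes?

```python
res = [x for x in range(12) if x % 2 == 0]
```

Let's trace through this code step by step.

Initialize: res = [x for x in range(12) if x % 2 == 0]

After execution: res = [0, 2, 4, 6, 8, 10]
[0, 2, 4, 6, 8, 10]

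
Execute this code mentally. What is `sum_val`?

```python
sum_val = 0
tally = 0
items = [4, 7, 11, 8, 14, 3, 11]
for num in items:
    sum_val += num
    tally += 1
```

Let's trace through this code step by step.

Initialize: sum_val = 0
Initialize: tally = 0
Initialize: items = [4, 7, 11, 8, 14, 3, 11]
Entering loop: for num in items:

After execution: sum_val = 58
58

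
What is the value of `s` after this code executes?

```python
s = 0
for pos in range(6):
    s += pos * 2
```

Let's trace through this code step by step.

Initialize: s = 0
Entering loop: for pos in range(6):

After execution: s = 30
30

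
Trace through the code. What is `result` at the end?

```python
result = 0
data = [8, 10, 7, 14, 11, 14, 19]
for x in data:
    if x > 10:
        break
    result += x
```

Let's trace through this code step by step.

Initialize: result = 0
Initialize: data = [8, 10, 7, 14, 11, 14, 19]
Entering loop: for x in data:

After execution: result = 25
25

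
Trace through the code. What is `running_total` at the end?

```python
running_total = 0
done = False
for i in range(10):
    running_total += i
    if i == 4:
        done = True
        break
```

Let's trace through this code step by step.

Initialize: running_total = 0
Initialize: done = False
Entering loop: for i in range(10):

After execution: running_total = 10
10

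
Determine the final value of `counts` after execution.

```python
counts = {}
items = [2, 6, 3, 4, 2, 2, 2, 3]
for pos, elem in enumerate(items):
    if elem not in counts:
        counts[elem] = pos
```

Let's trace through this code step by step.

Initialize: counts = {}
Initialize: items = [2, 6, 3, 4, 2, 2, 2, 3]
Entering loop: for pos, elem in enumerate(items):

After execution: counts = {2: 0, 6: 1, 3: 2, 4: 3}
{2: 0, 6: 1, 3: 2, 4: 3}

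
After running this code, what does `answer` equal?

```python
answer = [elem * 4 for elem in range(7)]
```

Let's trace through this code step by step.

Initialize: answer = [elem * 4 for elem in range(7)]

After execution: answer = [0, 4, 8, 12, 16, 20, 24]
[0, 4, 8, 12, 16, 20, 24]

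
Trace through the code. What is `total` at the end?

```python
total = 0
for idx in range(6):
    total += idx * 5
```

Let's trace through this code step by step.

Initialize: total = 0
Entering loop: for idx in range(6):

After execution: total = 75
75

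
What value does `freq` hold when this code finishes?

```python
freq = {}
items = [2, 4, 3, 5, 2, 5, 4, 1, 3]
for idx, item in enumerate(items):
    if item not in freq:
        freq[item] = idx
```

Let's trace through this code step by step.

Initialize: freq = {}
Initialize: items = [2, 4, 3, 5, 2, 5, 4, 1, 3]
Entering loop: for idx, item in enumerate(items):

After execution: freq = {2: 0, 4: 1, 3: 2, 5: 3, 1: 7}
{2: 0, 4: 1, 3: 2, 5: 3, 1: 7}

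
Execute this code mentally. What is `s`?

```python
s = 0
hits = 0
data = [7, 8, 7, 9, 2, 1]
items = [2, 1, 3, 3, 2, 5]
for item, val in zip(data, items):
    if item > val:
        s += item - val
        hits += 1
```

Let's trace through this code step by step.

Initialize: s = 0
Initialize: hits = 0
Initialize: data = [7, 8, 7, 9, 2, 1]
Initialize: items = [2, 1, 3, 3, 2, 5]
Entering loop: for item, val in zip(data, items):

After execution: s = 22
22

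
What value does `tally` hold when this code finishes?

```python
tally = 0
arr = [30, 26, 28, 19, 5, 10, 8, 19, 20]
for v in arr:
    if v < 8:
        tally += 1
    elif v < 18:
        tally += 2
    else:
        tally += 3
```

Let's trace through this code step by step.

Initialize: tally = 0
Initialize: arr = [30, 26, 28, 19, 5, 10, 8, 19, 20]
Entering loop: for v in arr:

After execution: tally = 23
23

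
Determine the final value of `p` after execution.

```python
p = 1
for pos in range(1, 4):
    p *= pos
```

Let's trace through this code step by step.

Initialize: p = 1
Entering loop: for pos in range(1, 4):

After execution: p = 6
6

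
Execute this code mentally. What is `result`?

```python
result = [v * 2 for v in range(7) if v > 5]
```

Let's trace through this code step by step.

Initialize: result = [v * 2 for v in range(7) if v > 5]

After execution: result = [12]
[12]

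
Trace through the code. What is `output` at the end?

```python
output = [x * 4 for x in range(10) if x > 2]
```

Let's trace through this code step by step.

Initialize: output = [x * 4 for x in range(10) if x > 2]

After execution: output = [12, 16, 20, 24, 28, 32, 36]
[12, 16, 20, 24, 28, 32, 36]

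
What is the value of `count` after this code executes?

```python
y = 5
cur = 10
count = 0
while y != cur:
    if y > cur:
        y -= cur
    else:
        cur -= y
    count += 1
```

Let's trace through this code step by step.

Initialize: y = 5
Initialize: cur = 10
Initialize: count = 0
Entering loop: while y != cur:

After execution: count = 1
1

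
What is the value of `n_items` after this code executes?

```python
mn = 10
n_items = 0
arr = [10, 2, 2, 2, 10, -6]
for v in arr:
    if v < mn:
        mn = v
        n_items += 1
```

Let's trace through this code step by step.

Initialize: mn = 10
Initialize: n_items = 0
Initialize: arr = [10, 2, 2, 2, 10, -6]
Entering loop: for v in arr:

After execution: n_items = 2
2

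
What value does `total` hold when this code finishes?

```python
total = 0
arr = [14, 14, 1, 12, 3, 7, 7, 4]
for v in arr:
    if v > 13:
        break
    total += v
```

Let's trace through this code step by step.

Initialize: total = 0
Initialize: arr = [14, 14, 1, 12, 3, 7, 7, 4]
Entering loop: for v in arr:

After execution: total = 0
0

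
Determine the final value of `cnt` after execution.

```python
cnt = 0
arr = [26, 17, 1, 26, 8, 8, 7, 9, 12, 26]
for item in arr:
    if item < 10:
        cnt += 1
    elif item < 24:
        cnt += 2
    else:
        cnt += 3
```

Let's trace through this code step by step.

Initialize: cnt = 0
Initialize: arr = [26, 17, 1, 26, 8, 8, 7, 9, 12, 26]
Entering loop: for item in arr:

After execution: cnt = 18
18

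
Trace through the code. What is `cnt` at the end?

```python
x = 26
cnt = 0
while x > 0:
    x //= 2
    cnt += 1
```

Let's trace through this code step by step.

Initialize: x = 26
Initialize: cnt = 0
Entering loop: while x > 0:

After execution: cnt = 5
5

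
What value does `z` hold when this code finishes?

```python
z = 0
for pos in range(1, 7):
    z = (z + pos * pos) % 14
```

Let's trace through this code step by step.

Initialize: z = 0
Entering loop: for pos in range(1, 7):

After execution: z = 7
7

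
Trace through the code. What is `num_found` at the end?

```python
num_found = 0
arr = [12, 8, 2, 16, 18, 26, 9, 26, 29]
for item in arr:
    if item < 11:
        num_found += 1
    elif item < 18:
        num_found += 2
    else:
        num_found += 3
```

Let's trace through this code step by step.

Initialize: num_found = 0
Initialize: arr = [12, 8, 2, 16, 18, 26, 9, 26, 29]
Entering loop: for item in arr:

After execution: num_found = 19
19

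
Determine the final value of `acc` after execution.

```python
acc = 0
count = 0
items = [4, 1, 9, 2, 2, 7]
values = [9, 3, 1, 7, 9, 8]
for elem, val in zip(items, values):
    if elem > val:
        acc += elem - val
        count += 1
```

Let's trace through this code step by step.

Initialize: acc = 0
Initialize: count = 0
Initialize: items = [4, 1, 9, 2, 2, 7]
Initialize: values = [9, 3, 1, 7, 9, 8]
Entering loop: for elem, val in zip(items, values):

After execution: acc = 8
8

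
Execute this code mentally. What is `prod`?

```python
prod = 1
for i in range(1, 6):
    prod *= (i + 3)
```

Let's trace through this code step by step.

Initialize: prod = 1
Entering loop: for i in range(1, 6):

After execution: prod = 6720
6720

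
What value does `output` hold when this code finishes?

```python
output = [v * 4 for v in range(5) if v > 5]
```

Let's trace through this code step by step.

Initialize: output = [v * 4 for v in range(5) if v > 5]

After execution: output = []
[]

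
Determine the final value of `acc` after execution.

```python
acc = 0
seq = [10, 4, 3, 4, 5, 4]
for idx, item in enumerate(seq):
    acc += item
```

Let's trace through this code step by step.

Initialize: acc = 0
Initialize: seq = [10, 4, 3, 4, 5, 4]
Entering loop: for idx, item in enumerate(seq):

After execution: acc = 30
30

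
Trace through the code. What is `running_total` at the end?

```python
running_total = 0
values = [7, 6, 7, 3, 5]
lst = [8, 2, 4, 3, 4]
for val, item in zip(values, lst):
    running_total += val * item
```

Let's trace through this code step by step.

Initialize: running_total = 0
Initialize: values = [7, 6, 7, 3, 5]
Initialize: lst = [8, 2, 4, 3, 4]
Entering loop: for val, item in zip(values, lst):

After execution: running_total = 125
125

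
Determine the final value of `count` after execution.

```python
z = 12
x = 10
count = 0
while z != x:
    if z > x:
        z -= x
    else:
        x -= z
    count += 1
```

Let's trace through this code step by step.

Initialize: z = 12
Initialize: x = 10
Initialize: count = 0
Entering loop: while z != x:

After execution: count = 5
5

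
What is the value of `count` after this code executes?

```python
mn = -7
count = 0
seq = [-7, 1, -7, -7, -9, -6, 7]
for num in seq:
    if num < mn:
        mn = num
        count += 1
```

Let's trace through this code step by step.

Initialize: mn = -7
Initialize: count = 0
Initialize: seq = [-7, 1, -7, -7, -9, -6, 7]
Entering loop: for num in seq:

After execution: count = 1
1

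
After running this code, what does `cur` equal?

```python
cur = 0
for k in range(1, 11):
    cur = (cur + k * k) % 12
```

Let's trace through this code step by step.

Initialize: cur = 0
Entering loop: for k in range(1, 11):

After execution: cur = 1
1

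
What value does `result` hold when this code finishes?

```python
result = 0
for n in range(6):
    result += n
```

Let's trace through this code step by step.

Initialize: result = 0
Entering loop: for n in range(6):

After execution: result = 15
15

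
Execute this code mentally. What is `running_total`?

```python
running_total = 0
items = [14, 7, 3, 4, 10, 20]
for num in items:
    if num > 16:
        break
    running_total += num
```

Let's trace through this code step by step.

Initialize: running_total = 0
Initialize: items = [14, 7, 3, 4, 10, 20]
Entering loop: for num in items:

After execution: running_total = 38
38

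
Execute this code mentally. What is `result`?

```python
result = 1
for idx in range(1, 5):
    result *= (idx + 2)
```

Let's trace through this code step by step.

Initialize: result = 1
Entering loop: for idx in range(1, 5):

After execution: result = 360
360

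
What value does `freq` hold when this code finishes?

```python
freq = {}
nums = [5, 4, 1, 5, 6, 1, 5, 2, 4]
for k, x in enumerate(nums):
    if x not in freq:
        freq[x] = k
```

Let's trace through this code step by step.

Initialize: freq = {}
Initialize: nums = [5, 4, 1, 5, 6, 1, 5, 2, 4]
Entering loop: for k, x in enumerate(nums):

After execution: freq = {5: 0, 4: 1, 1: 2, 6: 4, 2: 7}
{5: 0, 4: 1, 1: 2, 6: 4, 2: 7}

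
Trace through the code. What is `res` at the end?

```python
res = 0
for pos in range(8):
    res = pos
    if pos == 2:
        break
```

Let's trace through this code step by step.

Initialize: res = 0
Entering loop: for pos in range(8):

After execution: res = 2
2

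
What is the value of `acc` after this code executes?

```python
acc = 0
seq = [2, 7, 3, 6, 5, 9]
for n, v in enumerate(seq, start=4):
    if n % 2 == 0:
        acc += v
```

Let's trace through this code step by step.

Initialize: acc = 0
Initialize: seq = [2, 7, 3, 6, 5, 9]
Entering loop: for n, v in enumerate(seq, start=4):

After execution: acc = 10
10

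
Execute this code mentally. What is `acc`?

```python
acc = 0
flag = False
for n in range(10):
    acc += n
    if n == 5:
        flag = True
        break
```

Let's trace through this code step by step.

Initialize: acc = 0
Initialize: flag = False
Entering loop: for n in range(10):

After execution: acc = 15
15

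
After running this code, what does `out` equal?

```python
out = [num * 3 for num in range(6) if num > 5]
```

Let's trace through this code step by step.

Initialize: out = [num * 3 for num in range(6) if num > 5]

After execution: out = []
[]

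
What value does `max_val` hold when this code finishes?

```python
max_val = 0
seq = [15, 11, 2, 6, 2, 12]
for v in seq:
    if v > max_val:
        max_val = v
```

Let's trace through this code step by step.

Initialize: max_val = 0
Initialize: seq = [15, 11, 2, 6, 2, 12]
Entering loop: for v in seq:

After execution: max_val = 15
15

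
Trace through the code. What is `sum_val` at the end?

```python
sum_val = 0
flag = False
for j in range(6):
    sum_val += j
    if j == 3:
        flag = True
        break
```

Let's trace through this code step by step.

Initialize: sum_val = 0
Initialize: flag = False
Entering loop: for j in range(6):

After execution: sum_val = 6
6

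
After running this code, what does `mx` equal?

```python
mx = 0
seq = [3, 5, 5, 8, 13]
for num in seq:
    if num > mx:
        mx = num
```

Let's trace through this code step by step.

Initialize: mx = 0
Initialize: seq = [3, 5, 5, 8, 13]
Entering loop: for num in seq:

After execution: mx = 13
13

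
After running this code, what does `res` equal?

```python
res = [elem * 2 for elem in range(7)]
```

Let's trace through this code step by step.

Initialize: res = [elem * 2 for elem in range(7)]

After execution: res = [0, 2, 4, 6, 8, 10, 12]
[0, 2, 4, 6, 8, 10, 12]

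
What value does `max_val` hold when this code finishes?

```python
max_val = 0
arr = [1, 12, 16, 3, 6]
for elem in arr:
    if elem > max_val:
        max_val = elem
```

Let's trace through this code step by step.

Initialize: max_val = 0
Initialize: arr = [1, 12, 16, 3, 6]
Entering loop: for elem in arr:

After execution: max_val = 16
16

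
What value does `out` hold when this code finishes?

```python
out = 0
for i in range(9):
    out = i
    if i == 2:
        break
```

Let's trace through this code step by step.

Initialize: out = 0
Entering loop: for i in range(9):

After execution: out = 2
2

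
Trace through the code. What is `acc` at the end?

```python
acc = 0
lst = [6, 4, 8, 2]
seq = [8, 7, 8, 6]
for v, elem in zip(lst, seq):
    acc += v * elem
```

Let's trace through this code step by step.

Initialize: acc = 0
Initialize: lst = [6, 4, 8, 2]
Initialize: seq = [8, 7, 8, 6]
Entering loop: for v, elem in zip(lst, seq):

After execution: acc = 152
152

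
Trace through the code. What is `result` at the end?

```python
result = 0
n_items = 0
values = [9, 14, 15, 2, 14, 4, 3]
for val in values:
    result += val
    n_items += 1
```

Let's trace through this code step by step.

Initialize: result = 0
Initialize: n_items = 0
Initialize: values = [9, 14, 15, 2, 14, 4, 3]
Entering loop: for val in values:

After execution: result = 61
61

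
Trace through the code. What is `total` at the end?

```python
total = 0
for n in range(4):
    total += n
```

Let's trace through this code step by step.

Initialize: total = 0
Entering loop: for n in range(4):

After execution: total = 6
6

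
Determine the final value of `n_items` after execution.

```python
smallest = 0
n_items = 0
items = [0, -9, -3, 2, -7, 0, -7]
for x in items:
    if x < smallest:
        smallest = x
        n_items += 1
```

Let's trace through this code step by step.

Initialize: smallest = 0
Initialize: n_items = 0
Initialize: items = [0, -9, -3, 2, -7, 0, -7]
Entering loop: for x in items:

After execution: n_items = 1
1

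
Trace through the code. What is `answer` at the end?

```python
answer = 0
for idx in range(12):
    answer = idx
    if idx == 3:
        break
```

Let's trace through this code step by step.

Initialize: answer = 0
Entering loop: for idx in range(12):

After execution: answer = 3
3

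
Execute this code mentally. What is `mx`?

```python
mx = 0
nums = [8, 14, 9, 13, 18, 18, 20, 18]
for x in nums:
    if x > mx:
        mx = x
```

Let's trace through this code step by step.

Initialize: mx = 0
Initialize: nums = [8, 14, 9, 13, 18, 18, 20, 18]
Entering loop: for x in nums:

After execution: mx = 20
20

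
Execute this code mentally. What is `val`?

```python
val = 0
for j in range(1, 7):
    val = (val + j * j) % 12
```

Let's trace through this code step by step.

Initialize: val = 0
Entering loop: for j in range(1, 7):

After execution: val = 7
7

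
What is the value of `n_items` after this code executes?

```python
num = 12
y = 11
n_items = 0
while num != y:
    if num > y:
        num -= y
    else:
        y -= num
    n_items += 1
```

Let's trace through this code step by step.

Initialize: num = 12
Initialize: y = 11
Initialize: n_items = 0
Entering loop: while num != y:

After execution: n_items = 11
11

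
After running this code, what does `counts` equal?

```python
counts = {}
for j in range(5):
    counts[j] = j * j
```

Let's trace through this code step by step.

Initialize: counts = {}
Entering loop: for j in range(5):

After execution: counts = {0: 0, 1: 1, 2: 4, 3: 9, 4: 16}
{0: 0, 1: 1, 2: 4, 3: 9, 4: 16}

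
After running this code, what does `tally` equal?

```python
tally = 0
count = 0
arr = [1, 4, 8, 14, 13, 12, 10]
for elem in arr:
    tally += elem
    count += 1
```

Let's trace through this code step by step.

Initialize: tally = 0
Initialize: count = 0
Initialize: arr = [1, 4, 8, 14, 13, 12, 10]
Entering loop: for elem in arr:

After execution: tally = 62
62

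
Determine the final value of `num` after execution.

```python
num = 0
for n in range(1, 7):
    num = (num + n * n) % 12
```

Let's trace through this code step by step.

Initialize: num = 0
Entering loop: for n in range(1, 7):

After execution: num = 7
7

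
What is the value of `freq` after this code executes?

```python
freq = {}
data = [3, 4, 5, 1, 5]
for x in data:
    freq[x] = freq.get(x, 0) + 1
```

Let's trace through this code step by step.

Initialize: freq = {}
Initialize: data = [3, 4, 5, 1, 5]
Entering loop: for x in data:

After execution: freq = {3: 1, 4: 1, 5: 2, 1: 1}
{3: 1, 4: 1, 5: 2, 1: 1}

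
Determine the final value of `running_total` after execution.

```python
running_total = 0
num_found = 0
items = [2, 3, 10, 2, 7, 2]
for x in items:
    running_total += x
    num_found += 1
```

Let's trace through this code step by step.

Initialize: running_total = 0
Initialize: num_found = 0
Initialize: items = [2, 3, 10, 2, 7, 2]
Entering loop: for x in items:

After execution: running_total = 26
26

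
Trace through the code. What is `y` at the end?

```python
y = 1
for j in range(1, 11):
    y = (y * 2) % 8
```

Let's trace through this code step by step.

Initialize: y = 1
Entering loop: for j in range(1, 11):

After execution: y = 0
0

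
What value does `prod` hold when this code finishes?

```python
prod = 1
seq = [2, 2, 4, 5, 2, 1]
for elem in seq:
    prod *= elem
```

Let's trace through this code step by step.

Initialize: prod = 1
Initialize: seq = [2, 2, 4, 5, 2, 1]
Entering loop: for elem in seq:

After execution: prod = 160
160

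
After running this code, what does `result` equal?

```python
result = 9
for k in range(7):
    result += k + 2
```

Let's trace through this code step by step.

Initialize: result = 9
Entering loop: for k in range(7):

After execution: result = 44
44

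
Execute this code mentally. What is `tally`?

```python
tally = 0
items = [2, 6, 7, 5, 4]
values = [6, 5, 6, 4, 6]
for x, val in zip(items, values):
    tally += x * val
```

Let's trace through this code step by step.

Initialize: tally = 0
Initialize: items = [2, 6, 7, 5, 4]
Initialize: values = [6, 5, 6, 4, 6]
Entering loop: for x, val in zip(items, values):

After execution: tally = 128
128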